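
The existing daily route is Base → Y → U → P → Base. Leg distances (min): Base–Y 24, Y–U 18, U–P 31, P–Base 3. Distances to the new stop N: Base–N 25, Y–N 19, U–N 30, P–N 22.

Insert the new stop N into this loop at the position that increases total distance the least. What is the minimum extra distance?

Minimum extra distance: 20 min, inserting N between Base and Y.

Insertion cost between consecutive stops i–j is d(i,N) + d(N,j) − d(i,j):
  between Base and Y: 25 + 19 − 24 = 20
  between Y and U: 19 + 30 − 18 = 31
  between U and P: 30 + 22 − 31 = 21
  between P and Base: 22 + 25 − 3 = 44
Cheapest insertion is between Base and Y, adding 20.
New total = 76 + 20 = 96.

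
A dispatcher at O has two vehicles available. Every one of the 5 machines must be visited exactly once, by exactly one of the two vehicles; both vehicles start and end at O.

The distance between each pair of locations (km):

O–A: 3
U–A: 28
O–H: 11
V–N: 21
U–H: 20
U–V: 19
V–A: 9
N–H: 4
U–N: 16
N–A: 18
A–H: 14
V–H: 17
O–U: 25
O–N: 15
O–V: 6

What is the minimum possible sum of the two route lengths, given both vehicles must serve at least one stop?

There are 2^4 − 1 = 15 ways to divide the 5 stops into two non-empty groups. For each, the best each vehicle can do is its own shortest tour through its group:
  {U} + {V, N, A, H}: 50 + 48 = 98
  {V} + {U, N, A, H}: 12 + 62 = 74
  {U, V} + {N, A, H}: 50 + 36 = 86
  {N} + {U, V, A, H}: 30 + 62 = 92
  {U, N} + {V, A, H}: 56 + 40 = 96
  {V, N} + {U, A, H}: 42 + 62 = 104
  … (15 splits in total)
  {A} + {U, V, N, H}: 6 + 56 = 62  ← best
Best: vehicle 1 O → A → O = 6; vehicle 2 O → V → U → N → H → O = 56; combined 62.

62 km — the smallest possible combined total.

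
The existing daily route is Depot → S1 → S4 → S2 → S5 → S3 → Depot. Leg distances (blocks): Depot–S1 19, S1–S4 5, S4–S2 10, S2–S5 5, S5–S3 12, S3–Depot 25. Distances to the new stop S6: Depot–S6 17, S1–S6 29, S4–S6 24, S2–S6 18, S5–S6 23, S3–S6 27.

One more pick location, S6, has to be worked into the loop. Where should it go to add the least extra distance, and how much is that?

Insertion cost between consecutive stops i–j is d(i,S6) + d(S6,j) − d(i,j):
  between Depot and S1: 17 + 29 − 19 = 27
  between S1 and S4: 29 + 24 − 5 = 48
  between S4 and S2: 24 + 18 − 10 = 32
  between S2 and S5: 18 + 23 − 5 = 36
  between S5 and S3: 23 + 27 − 12 = 38
  between S3 and Depot: 27 + 17 − 25 = 19
Cheapest insertion is between S3 and Depot, adding 19.
New total = 76 + 19 = 95.

Minimum extra distance: 19 blocks, inserting S6 between S3 and Depot.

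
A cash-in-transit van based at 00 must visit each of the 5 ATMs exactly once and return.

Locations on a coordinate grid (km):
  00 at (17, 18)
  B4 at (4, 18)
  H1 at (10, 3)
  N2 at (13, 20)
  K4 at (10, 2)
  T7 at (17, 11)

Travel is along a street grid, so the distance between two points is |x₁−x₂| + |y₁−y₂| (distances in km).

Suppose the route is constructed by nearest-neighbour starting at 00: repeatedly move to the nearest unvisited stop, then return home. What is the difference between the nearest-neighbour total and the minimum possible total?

00: N2=6, T7=7, B4=13, H1=22, K4=23 ⇒ N2
N2: B4=11, T7=13, H1=20, K4=21 ⇒ B4
B4: T7=20, H1=21, K4=22 ⇒ T7
T7: H1=15, K4=16 ⇒ H1
H1: K4=1 ⇒ K4
NN route 00 → N2 → B4 → T7 → H1 → K4 → 00 costs 76.
Optimal: 00 → N2 → B4 → H1 → K4 → T7 → 00 costs 62 (by enumerating all 60 distinct tours).
Excess = 76 − 62 = 14.

14 km longer than the optimal tour.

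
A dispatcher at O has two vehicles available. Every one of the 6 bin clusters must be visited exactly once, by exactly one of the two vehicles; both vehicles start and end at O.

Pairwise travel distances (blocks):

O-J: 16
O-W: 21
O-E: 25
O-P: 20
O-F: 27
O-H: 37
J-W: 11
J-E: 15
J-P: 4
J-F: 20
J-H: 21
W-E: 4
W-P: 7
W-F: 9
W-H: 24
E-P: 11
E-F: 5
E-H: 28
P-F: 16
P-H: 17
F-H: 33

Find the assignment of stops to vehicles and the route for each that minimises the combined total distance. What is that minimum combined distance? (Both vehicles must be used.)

Minimum combined distance: 129 blocks.

Try each way of splitting the stops between the two vehicles (each non-empty) and, for each split, find the best tour for each vehicle:
  {J} + {W, E, P, F, H}: 32 + 97 = 129
  {W} + {J, E, P, F, H}: 42 + 97 = 139
  {J, W} + {E, P, F, H}: 48 + 97 = 145
  {E} + {J, W, P, F, H}: 50 + 97 = 147
  {J, E} + {W, P, F, H}: 56 + 97 = 153
  {W, E} + {J, P, F, H}: 50 + 97 = 147
  … (31 splits in total)
Best: vehicle 1 O → J → O = 32; vehicle 2 O → P → H → W → E → F → O = 97; combined 129.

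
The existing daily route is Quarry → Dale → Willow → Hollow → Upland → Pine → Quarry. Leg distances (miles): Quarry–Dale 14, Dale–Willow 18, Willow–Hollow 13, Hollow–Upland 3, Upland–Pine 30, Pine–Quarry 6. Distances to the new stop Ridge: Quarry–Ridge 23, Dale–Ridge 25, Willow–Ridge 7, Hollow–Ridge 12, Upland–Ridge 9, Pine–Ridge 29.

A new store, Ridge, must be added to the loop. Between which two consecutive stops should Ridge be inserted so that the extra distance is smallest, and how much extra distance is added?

Minimum extra distance: 6 miles, inserting Ridge between Willow and Hollow.

Insertion cost between consecutive stops i–j is d(i,Ridge) + d(Ridge,j) − d(i,j):
  between Quarry and Dale: 23 + 25 − 14 = 34
  between Dale and Willow: 25 + 7 − 18 = 14
  between Willow and Hollow: 7 + 12 − 13 = 6
  between Hollow and Upland: 12 + 9 − 3 = 18
  between Upland and Pine: 9 + 29 − 30 = 8
  between Pine and Quarry: 29 + 23 − 6 = 46
Cheapest insertion is between Willow and Hollow, adding 6.
New total = 84 + 6 = 90.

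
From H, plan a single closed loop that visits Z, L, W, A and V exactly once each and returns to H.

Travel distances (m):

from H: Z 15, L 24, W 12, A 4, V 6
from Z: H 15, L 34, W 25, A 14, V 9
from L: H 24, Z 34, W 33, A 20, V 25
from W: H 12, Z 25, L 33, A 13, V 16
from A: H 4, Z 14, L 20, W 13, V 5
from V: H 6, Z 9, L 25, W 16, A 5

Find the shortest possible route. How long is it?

With 5 stops there are 5!/2 = 60 distinct round trips (a route and its reverse cost the same).
H - Z - L - W - A - V - H: 15+34+33+13+5+6 = 106
H - Z - L - W - V - A - H: 15+34+33+16+5+4 = 107
H - Z - L - A - W - V - H: 15+34+20+13+16+6 = 104
H - Z - L - A - V - W - H: 15+34+20+5+16+12 = 102
H - Z - L - V - W - A - H: 15+34+25+16+13+4 = 107
H - Z - L - V - A - W - H: 15+34+25+5+13+12 = 104
H - Z - W - L - A - V - H: 15+25+33+20+5+6 = 104
H - Z - W - L - V - A - H: 15+25+33+25+5+4 = 107
H - Z - W - A - L - V - H: 15+25+13+20+25+6 = 104
H - Z - W - A - V - L - H: 15+25+13+5+25+24 = 107
H - Z - W - V - L - A - H: 15+25+16+25+20+4 = 105
H - Z - W - V - A - L - H: 15+25+16+5+20+24 = 105
H - Z - A - L - W - V - H: 15+14+20+33+16+6 = 104
H - Z - A - L - V - W - H: 15+14+20+25+16+12 = 102
… (46 more)
H - Z - V - L - A - W - H: 15+9+25+20+13+12 = 94  ← best
The minimum is 94.
One optimal route: H → Z → V → L → A → W → H (or its reverse).

Minimum total distance: 94 m.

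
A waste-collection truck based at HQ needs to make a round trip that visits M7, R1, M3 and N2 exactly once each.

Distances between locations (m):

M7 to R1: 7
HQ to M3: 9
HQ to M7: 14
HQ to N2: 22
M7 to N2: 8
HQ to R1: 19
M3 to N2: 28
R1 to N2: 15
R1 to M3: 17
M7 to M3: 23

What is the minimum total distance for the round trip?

Minimum total distance: 63 m.

There are 12 distinct closed tours to check (reversals are equivalent).
HQ-M7-R1-M3-N2-HQ: 14+7+17+28+22 = 88
HQ-M7-R1-N2-M3-HQ: 14+7+15+28+9 = 73
HQ-M7-M3-R1-N2-HQ: 14+23+17+15+22 = 91
HQ-M7-M3-N2-R1-HQ: 14+23+28+15+19 = 99
HQ-M7-N2-R1-M3-HQ: 14+8+15+17+9 = 63
HQ-M7-N2-M3-R1-HQ: 14+8+28+17+19 = 86
HQ-R1-M7-M3-N2-HQ: 19+7+23+28+22 = 99
HQ-R1-M7-N2-M3-HQ: 19+7+8+28+9 = 71
HQ-R1-M3-M7-N2-HQ: 19+17+23+8+22 = 89
HQ-R1-N2-M7-M3-HQ: 19+15+8+23+9 = 74
HQ-M3-M7-R1-N2-HQ: 9+23+7+15+22 = 76
HQ-M3-R1-M7-N2-HQ: 9+17+7+8+22 = 63
The minimum is 63.
One optimal route: HQ → M7 → N2 → R1 → M3 → HQ (or its reverse).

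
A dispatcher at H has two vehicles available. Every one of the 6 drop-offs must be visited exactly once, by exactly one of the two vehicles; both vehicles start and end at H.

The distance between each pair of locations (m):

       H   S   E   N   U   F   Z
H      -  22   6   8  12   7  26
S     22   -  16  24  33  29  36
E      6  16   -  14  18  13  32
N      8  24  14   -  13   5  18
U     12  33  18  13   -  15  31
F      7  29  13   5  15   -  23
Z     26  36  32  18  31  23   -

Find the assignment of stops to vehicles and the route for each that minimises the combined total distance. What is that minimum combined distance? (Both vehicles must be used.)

112 m — the smallest possible combined total.

Try each way of splitting the stops between the two vehicles (each non-empty) and, for each split, find the best tour for each vehicle:
  {S} + {E, N, U, F, Z}: 44 + 85 = 129
  {E} + {S, N, U, F, Z}: 12 + 108 = 120
  {S, E} + {N, U, F, Z}: 44 + 73 = 117
  {N} + {S, E, U, F, Z}: 16 + 108 = 124
  {S, N} + {E, U, F, Z}: 54 + 85 = 139
  {E, N} + {S, U, F, Z}: 28 + 108 = 136
  … (31 splits in total)
  {U} + {S, E, N, F, Z}: 24 + 88 = 112  ← best
Best: vehicle 1 H → U → H = 24; vehicle 2 H → E → S → Z → N → F → H = 88; combined 112.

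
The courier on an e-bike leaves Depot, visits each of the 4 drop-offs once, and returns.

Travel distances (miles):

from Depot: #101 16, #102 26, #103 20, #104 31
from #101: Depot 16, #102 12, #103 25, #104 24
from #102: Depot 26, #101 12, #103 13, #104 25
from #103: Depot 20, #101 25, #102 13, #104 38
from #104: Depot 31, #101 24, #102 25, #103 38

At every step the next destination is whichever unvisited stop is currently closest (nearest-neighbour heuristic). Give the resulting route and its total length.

Depot → [#101:16 / #103:20 / #102:26 / #104:31] → #101 (16)
#101 → [#102:12 / #104:24 / #103:25] → #102 (12)
#102 → [#103:13 / #104:25] → #103 (13)
#103 → [#104:38] → #104 (38)
Return #104→Depot: 31.
Total = 16 + 12 + 13 + 38 + 31 = 110.

Total distance 110 miles via the nearest-neighbour route Depot → #101 → #102 → #103 → #104 → Depot.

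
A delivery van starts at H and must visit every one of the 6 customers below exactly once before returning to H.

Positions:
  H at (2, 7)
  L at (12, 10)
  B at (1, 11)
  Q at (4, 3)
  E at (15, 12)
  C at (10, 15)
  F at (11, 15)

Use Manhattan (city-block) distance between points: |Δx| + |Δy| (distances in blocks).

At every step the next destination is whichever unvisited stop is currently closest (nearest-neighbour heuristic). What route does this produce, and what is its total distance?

Nearest-neighbour total = 60 blocks; route H → B → Q → L → E → F → C → H.

At H the remaining stops are B 5, Q 6, L 13, C 16, F 17, E 18; go to B.
At B the remaining stops are Q 11, L 12, C 13, F 14, E 15; go to Q.
At Q the remaining stops are L 15, C 18, F 19, E 20; go to L.
At L the remaining stops are E 5, F 6, C 7; go to E.
At E the remaining stops are F 7, C 8; go to F.
At F the remaining stops are C 1; go to C.
Return C→H: 16.
Total = 5 + 11 + 15 + 5 + 7 + 1 + 16 = 60.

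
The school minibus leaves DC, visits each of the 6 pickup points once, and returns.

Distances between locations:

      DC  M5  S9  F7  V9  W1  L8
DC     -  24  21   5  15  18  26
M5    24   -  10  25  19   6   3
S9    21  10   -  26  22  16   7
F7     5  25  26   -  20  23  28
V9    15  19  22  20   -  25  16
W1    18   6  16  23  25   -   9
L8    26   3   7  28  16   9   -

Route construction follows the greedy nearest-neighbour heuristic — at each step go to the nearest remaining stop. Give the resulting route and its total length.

At DC the remaining stops are F7 5, V9 15, W1 18, S9 21, M5 24, L8 26; go to F7.
At F7 the remaining stops are V9 20, W1 23, M5 25, S9 26, L8 28; go to V9.
At V9 the remaining stops are L8 16, M5 19, S9 22, W1 25; go to L8.
At L8 the remaining stops are M5 3, S9 7, W1 9; go to M5.
At M5 the remaining stops are W1 6, S9 10; go to W1.
At W1 the remaining stops are S9 16; go to S9.
Return S9→DC: 21.
Total = 5 + 20 + 16 + 3 + 6 + 16 + 21 = 87.

Nearest-neighbour total = 87; route DC → F7 → V9 → L8 → M5 → W1 → S9 → DC.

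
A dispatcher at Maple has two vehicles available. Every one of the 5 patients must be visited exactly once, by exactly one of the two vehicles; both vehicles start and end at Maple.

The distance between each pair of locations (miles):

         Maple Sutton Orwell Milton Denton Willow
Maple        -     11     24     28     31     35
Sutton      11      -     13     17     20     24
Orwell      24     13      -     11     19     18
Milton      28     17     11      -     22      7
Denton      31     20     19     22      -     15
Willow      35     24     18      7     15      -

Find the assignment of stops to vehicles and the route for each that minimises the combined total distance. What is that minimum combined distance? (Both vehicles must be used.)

Try each way of splitting the stops between the two vehicles (each non-empty) and, for each split, find the best tour for each vehicle:
  {Sutton} + {Orwell, Milton, Denton, Willow}: 22 + 88 = 110
  {Orwell} + {Sutton, Milton, Denton, Willow}: 48 + 81 = 129
  {Sutton, Orwell} + {Milton, Denton, Willow}: 48 + 81 = 129
  {Milton} + {Sutton, Orwell, Denton, Willow}: 56 + 88 = 144
  {Sutton, Milton} + {Orwell, Denton, Willow}: 56 + 88 = 144
  {Orwell, Milton} + {Sutton, Denton, Willow}: 63 + 81 = 144
  … (15 splits in total)
Best: vehicle 1 Maple → Sutton → Maple = 22; vehicle 2 Maple → Orwell → Milton → Willow → Denton → Maple = 88; combined 110.

110 miles — the smallest possible combined total.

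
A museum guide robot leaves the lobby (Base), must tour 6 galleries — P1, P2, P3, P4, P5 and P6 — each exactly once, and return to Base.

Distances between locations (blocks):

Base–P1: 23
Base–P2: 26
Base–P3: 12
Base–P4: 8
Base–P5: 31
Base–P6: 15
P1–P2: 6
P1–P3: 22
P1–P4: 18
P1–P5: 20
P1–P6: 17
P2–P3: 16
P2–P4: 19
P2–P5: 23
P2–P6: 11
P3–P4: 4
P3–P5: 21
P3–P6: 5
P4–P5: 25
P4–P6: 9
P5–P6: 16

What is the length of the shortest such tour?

85 blocks — the shortest possible round trip.

Base - P1 - P2 - P3 - P4 - P5 - P6 - Base: 23+6+16+4+25+16+15 = 105
Base - P1 - P2 - P3 - P4 - P6 - P5 - Base: 23+6+16+4+9+16+31 = 105
Base - P1 - P2 - P3 - P5 - P4 - P6 - Base: 23+6+16+21+25+9+15 = 115
Base - P1 - P2 - P3 - P5 - P6 - P4 - Base: 23+6+16+21+16+9+8 = 99
Base - P1 - P2 - P3 - P6 - P4 - P5 - Base: 23+6+16+5+9+25+31 = 115
Base - P1 - P2 - P3 - P6 - P5 - P4 - Base: 23+6+16+5+16+25+8 = 99
Base - P1 - P2 - P4 - P3 - P5 - P6 - Base: 23+6+19+4+21+16+15 = 104
Base - P1 - P2 - P4 - P3 - P6 - P5 - Base: 23+6+19+4+5+16+31 = 104
… (352 more)
Base - P1 - P2 - P5 - P6 - P3 - P4 - Base: 23+6+23+16+5+4+8 = 85  ← best
The minimum is 85.
One optimal route: Base → P1 → P2 → P5 → P6 → P3 → P4 → Base (or its reverse).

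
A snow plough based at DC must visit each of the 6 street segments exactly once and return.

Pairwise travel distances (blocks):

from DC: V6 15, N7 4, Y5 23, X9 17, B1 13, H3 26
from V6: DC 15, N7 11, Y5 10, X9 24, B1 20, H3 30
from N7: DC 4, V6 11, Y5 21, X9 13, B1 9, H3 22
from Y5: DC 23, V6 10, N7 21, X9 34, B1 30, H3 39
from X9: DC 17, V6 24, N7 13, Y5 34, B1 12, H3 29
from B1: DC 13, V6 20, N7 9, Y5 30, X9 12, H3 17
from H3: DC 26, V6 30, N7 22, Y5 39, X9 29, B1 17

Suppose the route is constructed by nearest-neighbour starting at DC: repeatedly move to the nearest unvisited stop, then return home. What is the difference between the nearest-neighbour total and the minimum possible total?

15 blocks longer than the optimal tour.

From DC: N7=4, B1=13, V6=15, X9=17, Y5=23, H3=26 → choose N7 (4).
From N7: B1=9, V6=11, X9=13, Y5=21, H3=22 → choose B1 (9).
From B1: X9=12, H3=17, V6=20, Y5=30 → choose X9 (12).
From X9: V6=24, H3=29, Y5=34 → choose V6 (24).
From V6: Y5=10, H3=30 → choose Y5 (10).
From Y5: H3=39 → choose H3 (39).
NN route DC → N7 → B1 → X9 → V6 → Y5 → H3 → DC costs 124.
Optimal: DC → N7 → X9 → B1 → H3 → V6 → Y5 → DC costs 109 (by enumerating all 360 distinct tours).
Excess = 124 − 109 = 15.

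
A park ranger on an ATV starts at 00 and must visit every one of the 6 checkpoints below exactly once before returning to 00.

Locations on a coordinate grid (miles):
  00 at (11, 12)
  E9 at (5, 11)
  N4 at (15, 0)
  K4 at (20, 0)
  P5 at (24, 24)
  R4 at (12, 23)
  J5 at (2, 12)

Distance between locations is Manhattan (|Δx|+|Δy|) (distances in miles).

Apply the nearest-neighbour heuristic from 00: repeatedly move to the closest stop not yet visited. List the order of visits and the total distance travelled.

94 miles along 00 → E9 → J5 → R4 → P5 → K4 → N4 → 00.

From 00: distances to unvisited — E9=7, J5=9, R4=12, N4=16, K4=21, P5=25. Nearest is E9 (7).
From E9: distances to unvisited — J5=4, R4=19, N4=21, K4=26, P5=32. Nearest is J5 (4).
From J5: distances to unvisited — R4=21, N4=25, K4=30, P5=34. Nearest is R4 (21).
From R4: distances to unvisited — P5=13, N4=26, K4=31. Nearest is P5 (13).
From P5: distances to unvisited — K4=28, N4=33. Nearest is K4 (28).
From K4: distances to unvisited — N4=5. Nearest is N4 (5).
Return N4→00: 16.
Total = 7 + 4 + 21 + 13 + 28 + 5 + 16 = 94.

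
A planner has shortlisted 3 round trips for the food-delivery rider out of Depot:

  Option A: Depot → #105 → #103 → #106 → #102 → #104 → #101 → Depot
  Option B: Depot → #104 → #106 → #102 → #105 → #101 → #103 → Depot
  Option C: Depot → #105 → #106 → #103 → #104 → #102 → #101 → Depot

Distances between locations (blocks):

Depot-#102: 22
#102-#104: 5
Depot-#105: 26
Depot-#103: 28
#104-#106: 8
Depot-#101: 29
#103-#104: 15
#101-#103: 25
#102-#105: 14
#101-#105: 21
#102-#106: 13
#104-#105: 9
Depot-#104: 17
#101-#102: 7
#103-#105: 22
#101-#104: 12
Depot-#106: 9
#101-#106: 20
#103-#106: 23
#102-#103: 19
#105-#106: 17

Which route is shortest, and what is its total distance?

Option A: 26 + 22 + 23 + 13 + 5 + 12 + 29 = 130
Option B: 17 + 8 + 13 + 14 + 21 + 25 + 28 = 126
Option C: 26 + 17 + 23 + 15 + 5 + 7 + 29 = 122

122 blocks — Option C is the shortest.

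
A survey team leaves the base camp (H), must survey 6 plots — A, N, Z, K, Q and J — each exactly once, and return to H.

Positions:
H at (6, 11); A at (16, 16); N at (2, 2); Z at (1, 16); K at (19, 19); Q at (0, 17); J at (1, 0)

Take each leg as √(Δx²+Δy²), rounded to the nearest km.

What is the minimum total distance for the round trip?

Shortest round trip = 63 km.

With 6 stops there are 6!/2 = 360 distinct round trips (a route and its reverse cost the same).
H→A→N→Z→K→Q→J→H: 11+20+14+18+19+17+12 = 111
H→A→N→Z→K→J→Q→H: 11+20+14+18+26+17+8 = 114
H→A→N→Z→Q→K→J→H: 11+20+14+1+19+26+12 = 103
H→A→N→Z→Q→J→K→H: 11+20+14+1+17+26+15 = 104
H→A→N→Z→J→K→Q→H: 11+20+14+16+26+19+8 = 114
H→A→N→Z→J→Q→K→H: 11+20+14+16+17+19+15 = 112
H→A→N→K→Z→Q→J→H: 11+20+24+18+1+17+12 = 103
H→A→N→K→Z→J→Q→H: 11+20+24+18+16+17+8 = 114
… (352 more)
H→A→K→Z→Q→N→J→H: 11+4+18+1+15+2+12 = 63  ← best
The minimum is 63.
One optimal route: H → A → K → Z → Q → N → J → H (or its reverse).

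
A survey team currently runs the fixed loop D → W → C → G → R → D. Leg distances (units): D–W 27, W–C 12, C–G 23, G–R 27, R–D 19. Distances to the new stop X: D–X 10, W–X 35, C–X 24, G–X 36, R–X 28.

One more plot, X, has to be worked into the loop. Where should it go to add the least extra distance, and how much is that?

Insertion cost between consecutive stops i–j is d(i,X) + d(X,j) − d(i,j):
  between D and W: 10 + 35 − 27 = 18
  between W and C: 35 + 24 − 12 = 47
  between C and G: 24 + 36 − 23 = 37
  between G and R: 36 + 28 − 27 = 37
  between R and D: 28 + 10 − 19 = 19
Cheapest insertion is between D and W, adding 18.
New total = 108 + 18 = 126.

+18 — insert X between D and W.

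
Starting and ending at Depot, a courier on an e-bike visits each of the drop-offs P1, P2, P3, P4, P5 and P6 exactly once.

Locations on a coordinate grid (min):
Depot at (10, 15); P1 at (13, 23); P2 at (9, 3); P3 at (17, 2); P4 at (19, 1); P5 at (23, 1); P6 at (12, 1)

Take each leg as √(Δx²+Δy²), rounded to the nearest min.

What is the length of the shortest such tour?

There are 360 distinct closed tours to check (reversals are equivalent).
Depot-P1-P2-P3-P4-P5-P6-Depot: 9+20+8+2+4+11+14 = 68
Depot-P1-P2-P3-P4-P6-P5-Depot: 9+20+8+2+7+11+19 = 76
Depot-P1-P2-P3-P5-P4-P6-Depot: 9+20+8+6+4+7+14 = 68
Depot-P1-P2-P3-P5-P6-P4-Depot: 9+20+8+6+11+7+17 = 78
Depot-P1-P2-P3-P6-P4-P5-Depot: 9+20+8+5+7+4+19 = 72
Depot-P1-P2-P3-P6-P5-P4-Depot: 9+20+8+5+11+4+17 = 74
Depot-P1-P2-P4-P3-P5-P6-Depot: 9+20+10+2+6+11+14 = 72
Depot-P1-P2-P4-P3-P6-P5-Depot: 9+20+10+2+5+11+19 = 76
… (352 more)
Depot-P1-P5-P4-P3-P6-P2-Depot: 9+24+4+2+5+4+12 = 60  ← best
The minimum is 60.
One optimal route: Depot → P1 → P5 → P4 → P3 → P6 → P2 → Depot (or its reverse).

Shortest round trip = 60 min.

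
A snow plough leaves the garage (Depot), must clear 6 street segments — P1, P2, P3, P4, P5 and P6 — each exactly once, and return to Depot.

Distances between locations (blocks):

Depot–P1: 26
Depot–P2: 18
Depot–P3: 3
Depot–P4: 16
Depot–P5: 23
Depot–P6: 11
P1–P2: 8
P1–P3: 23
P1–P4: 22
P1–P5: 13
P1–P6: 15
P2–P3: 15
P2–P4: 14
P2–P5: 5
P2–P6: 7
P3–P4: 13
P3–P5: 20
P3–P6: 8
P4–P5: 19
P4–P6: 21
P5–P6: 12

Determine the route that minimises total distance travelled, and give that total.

74 blocks — the shortest possible round trip.

With 6 stops there are 6!/2 = 360 distinct round trips (a route and its reverse cost the same).
Depot→P1→P2→P3→P4→P5→P6→Depot: 26+8+15+13+19+12+11 = 104
Depot→P1→P2→P3→P4→P6→P5→Depot: 26+8+15+13+21+12+23 = 118
Depot→P1→P2→P3→P5→P4→P6→Depot: 26+8+15+20+19+21+11 = 120
Depot→P1→P2→P3→P5→P6→P4→Depot: 26+8+15+20+12+21+16 = 118
Depot→P1→P2→P3→P6→P4→P5→Depot: 26+8+15+8+21+19+23 = 120
Depot→P1→P2→P3→P6→P5→P4→Depot: 26+8+15+8+12+19+16 = 104
Depot→P1→P2→P4→P3→P5→P6→Depot: 26+8+14+13+20+12+11 = 104
Depot→P1→P2→P4→P3→P6→P5→Depot: 26+8+14+13+8+12+23 = 104
… (352 more)
Depot→P3→P4→P1→P2→P5→P6→Depot: 3+13+22+8+5+12+11 = 74  ← best
The minimum is 74.
One optimal route: Depot → P3 → P4 → P1 → P2 → P5 → P6 → Depot (or its reverse).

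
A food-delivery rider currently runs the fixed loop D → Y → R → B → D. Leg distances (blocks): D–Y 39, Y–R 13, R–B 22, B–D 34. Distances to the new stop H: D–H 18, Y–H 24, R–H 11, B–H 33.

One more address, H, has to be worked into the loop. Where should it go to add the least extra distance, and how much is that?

Insertion cost between consecutive stops i–j is d(i,H) + d(H,j) − d(i,j):
  between D and Y: 18 + 24 − 39 = 3
  between Y and R: 24 + 11 − 13 = 22
  between R and B: 11 + 33 − 22 = 22
  between B and D: 33 + 18 − 34 = 17
Cheapest insertion is between D and Y, adding 3.
New total = 108 + 3 = 111.

+3 blocks — insert H between D and Y.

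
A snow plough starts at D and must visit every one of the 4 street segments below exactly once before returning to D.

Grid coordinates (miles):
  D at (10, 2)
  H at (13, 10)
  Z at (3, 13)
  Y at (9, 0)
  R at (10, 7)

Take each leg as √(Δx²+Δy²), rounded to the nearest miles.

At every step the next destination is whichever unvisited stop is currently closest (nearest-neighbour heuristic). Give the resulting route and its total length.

Nearest-neighbour total = 36 miles; route D → Y → R → H → Z → D.

D → [Y:2 / R:5 / H:9 / Z:13] → Y (2)
Y → [R:7 / H:11 / Z:14] → R (7)
R → [H:4 / Z:9] → H (4)
H → [Z:10] → Z (10)
Return Z→D: 13.
Total = 2 + 7 + 4 + 10 + 13 = 36.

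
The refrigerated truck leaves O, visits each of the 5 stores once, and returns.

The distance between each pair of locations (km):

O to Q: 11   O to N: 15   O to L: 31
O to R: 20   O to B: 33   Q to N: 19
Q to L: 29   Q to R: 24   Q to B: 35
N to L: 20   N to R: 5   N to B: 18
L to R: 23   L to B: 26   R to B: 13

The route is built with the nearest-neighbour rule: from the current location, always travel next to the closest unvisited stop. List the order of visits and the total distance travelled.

O → [Q:11 / N:15 / R:20 / L:31 / B:33] → Q (11)
Q → [N:19 / R:24 / L:29 / B:35] → N (19)
N → [R:5 / B:18 / L:20] → R (5)
R → [B:13 / L:23] → B (13)
B → [L:26] → L (26)
Return L→O: 31.
Total = 11 + 19 + 5 + 13 + 26 + 31 = 105.

Total distance 105 km via the nearest-neighbour route O → Q → N → R → B → L → O.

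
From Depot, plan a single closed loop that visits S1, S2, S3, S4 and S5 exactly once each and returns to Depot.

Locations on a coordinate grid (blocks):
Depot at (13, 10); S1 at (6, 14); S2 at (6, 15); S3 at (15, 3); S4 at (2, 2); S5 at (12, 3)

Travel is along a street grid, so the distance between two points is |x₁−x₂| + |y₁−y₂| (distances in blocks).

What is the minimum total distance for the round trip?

Depot→S1→S2→S3→S4→S5→Depot: 11+1+21+14+11+8 = 66
Depot→S1→S2→S3→S5→S4→Depot: 11+1+21+3+11+19 = 66
Depot→S1→S2→S4→S3→S5→Depot: 11+1+17+14+3+8 = 54
Depot→S1→S2→S4→S5→S3→Depot: 11+1+17+11+3+9 = 52
Depot→S1→S2→S5→S3→S4→Depot: 11+1+18+3+14+19 = 66
Depot→S1→S2→S5→S4→S3→Depot: 11+1+18+11+14+9 = 64
Depot→S1→S3→S2→S4→S5→Depot: 11+20+21+17+11+8 = 88
Depot→S1→S3→S2→S5→S4→Depot: 11+20+21+18+11+19 = 100
Depot→S1→S3→S4→S2→S5→Depot: 11+20+14+17+18+8 = 88
Depot→S1→S3→S4→S5→S2→Depot: 11+20+14+11+18+12 = 86
Depot→S1→S3→S5→S2→S4→Depot: 11+20+3+18+17+19 = 88
Depot→S1→S3→S5→S4→S2→Depot: 11+20+3+11+17+12 = 74
Depot→S1→S4→S2→S3→S5→Depot: 11+16+17+21+3+8 = 76
Depot→S1→S4→S2→S5→S3→Depot: 11+16+17+18+3+9 = 74
… (46 more)
The minimum is 52.
One optimal route: Depot → S1 → S2 → S4 → S5 → S3 → Depot (or its reverse).

Shortest round trip = 52 blocks.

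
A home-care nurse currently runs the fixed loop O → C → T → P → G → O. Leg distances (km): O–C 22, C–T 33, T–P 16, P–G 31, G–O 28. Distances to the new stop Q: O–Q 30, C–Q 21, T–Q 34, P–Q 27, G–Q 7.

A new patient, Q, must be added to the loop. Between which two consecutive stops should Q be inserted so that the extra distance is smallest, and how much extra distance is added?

Insertion cost between consecutive stops i–j is d(i,Q) + d(Q,j) − d(i,j):
  between O and C: 30 + 21 − 22 = 29
  between C and T: 21 + 34 − 33 = 22
  between T and P: 34 + 27 − 16 = 45
  between P and G: 27 + 7 − 31 = 3
  between G and O: 7 + 30 − 28 = 9
Cheapest insertion is between P and G, adding 3.
New total = 130 + 3 = 133.

Minimum extra distance: 3 km, inserting Q between P and G.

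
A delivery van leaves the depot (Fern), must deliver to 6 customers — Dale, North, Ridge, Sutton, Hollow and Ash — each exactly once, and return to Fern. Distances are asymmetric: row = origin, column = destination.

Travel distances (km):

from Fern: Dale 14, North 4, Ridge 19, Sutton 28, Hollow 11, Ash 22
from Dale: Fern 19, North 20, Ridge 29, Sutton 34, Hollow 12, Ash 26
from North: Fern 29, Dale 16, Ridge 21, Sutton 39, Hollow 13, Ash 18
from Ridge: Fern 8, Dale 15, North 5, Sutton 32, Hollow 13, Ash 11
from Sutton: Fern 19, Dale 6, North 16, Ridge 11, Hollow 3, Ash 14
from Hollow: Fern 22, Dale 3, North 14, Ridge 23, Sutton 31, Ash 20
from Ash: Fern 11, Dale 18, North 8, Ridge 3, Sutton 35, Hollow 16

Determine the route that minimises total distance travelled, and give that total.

Fern → Dale → North → Ridge → Sutton → Hollow → Ash → Fern: 14+20+21+32+3+20+11 = 121
Fern → Dale → North → Ridge → Sutton → Ash → Hollow → Fern: 14+20+21+32+14+16+22 = 139
Fern → Dale → North → Ridge → Hollow → Sutton → Ash → Fern: 14+20+21+13+31+14+11 = 124
Fern → Dale → North → Ridge → Hollow → Ash → Sutton → Fern: 14+20+21+13+20+35+19 = 142
Fern → Dale → North → Ridge → Ash → Sutton → Hollow → Fern: 14+20+21+11+35+3+22 = 126
Fern → Dale → North → Ridge → Ash → Hollow → Sutton → Fern: 14+20+21+11+16+31+19 = 132
Fern → Dale → North → Sutton → Ridge → Hollow → Ash → Fern: 14+20+39+11+13+20+11 = 128
Fern → Dale → North → Sutton → Ridge → Ash → Hollow → Fern: 14+20+39+11+11+16+22 = 133
… (712 more)
Fern → North → Hollow → Dale → Sutton → Ash → Ridge → Fern: 4+13+3+34+14+3+8 = 79  ← best
The minimum is 79.
One optimal route: Fern → North → Hollow → Dale → Sutton → Ash → Ridge → Fern.

Minimum total distance: 79 km.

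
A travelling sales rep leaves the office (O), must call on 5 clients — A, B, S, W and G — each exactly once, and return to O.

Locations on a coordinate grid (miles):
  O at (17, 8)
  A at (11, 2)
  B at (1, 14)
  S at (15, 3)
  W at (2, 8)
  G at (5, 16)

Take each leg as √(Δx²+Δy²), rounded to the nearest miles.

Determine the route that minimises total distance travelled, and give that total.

With 5 stops there are 5!/2 = 60 distinct round trips (a route and its reverse cost the same).
O - A - B - S - W - G - O: 8+16+18+14+9+14 = 79
O - A - B - S - G - W - O: 8+16+18+16+9+15 = 82
O - A - B - W - S - G - O: 8+16+6+14+16+14 = 74
O - A - B - W - G - S - O: 8+16+6+9+16+5 = 60
O - A - B - G - S - W - O: 8+16+4+16+14+15 = 73
O - A - B - G - W - S - O: 8+16+4+9+14+5 = 56
O - A - S - B - W - G - O: 8+4+18+6+9+14 = 59
O - A - S - B - G - W - O: 8+4+18+4+9+15 = 58
O - A - S - W - B - G - O: 8+4+14+6+4+14 = 50
O - A - S - W - G - B - O: 8+4+14+9+4+17 = 56
O - A - S - G - B - W - O: 8+4+16+4+6+15 = 53
O - A - S - G - W - B - O: 8+4+16+9+6+17 = 60
O - A - W - B - S - G - O: 8+11+6+18+16+14 = 73
O - A - W - B - G - S - O: 8+11+6+4+16+5 = 50
… (46 more)
O - S - A - W - B - G - O: 5+4+11+6+4+14 = 44  ← best
The minimum is 44.
One optimal route: O → S → A → W → B → G → O (or its reverse).

Minimum total distance: 44 miles.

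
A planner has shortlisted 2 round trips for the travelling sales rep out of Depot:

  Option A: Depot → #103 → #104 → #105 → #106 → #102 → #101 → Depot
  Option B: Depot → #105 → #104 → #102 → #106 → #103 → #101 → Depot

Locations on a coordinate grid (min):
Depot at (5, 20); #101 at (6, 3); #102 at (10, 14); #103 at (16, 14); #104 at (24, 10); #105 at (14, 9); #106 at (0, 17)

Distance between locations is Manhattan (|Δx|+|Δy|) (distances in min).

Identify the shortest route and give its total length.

Shortest is Option A, total 108 min.

Option A: 17 + 12 + 11 + 22 + 13 + 15 + 18 = 108
Option B: 20 + 11 + 18 + 13 + 19 + 21 + 18 = 120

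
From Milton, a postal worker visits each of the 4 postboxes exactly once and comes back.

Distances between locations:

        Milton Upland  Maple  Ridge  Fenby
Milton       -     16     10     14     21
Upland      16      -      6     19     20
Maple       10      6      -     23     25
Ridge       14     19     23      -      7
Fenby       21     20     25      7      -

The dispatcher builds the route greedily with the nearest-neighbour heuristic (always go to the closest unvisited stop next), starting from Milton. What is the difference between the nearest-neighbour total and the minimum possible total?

Milton: Maple=10, Ridge=14, Upland=16, Fenby=21 ⇒ Maple
Maple: Upland=6, Ridge=23, Fenby=25 ⇒ Upland
Upland: Ridge=19, Fenby=20 ⇒ Ridge
Ridge: Fenby=7 ⇒ Fenby
NN route Milton → Maple → Upland → Ridge → Fenby → Milton costs 63.
Optimal: Milton → Maple → Upland → Fenby → Ridge → Milton costs 57 (by enumerating all 12 distinct tours).
Excess = 63 − 57 = 6.

The nearest-neighbour route is 6 longer than optimal.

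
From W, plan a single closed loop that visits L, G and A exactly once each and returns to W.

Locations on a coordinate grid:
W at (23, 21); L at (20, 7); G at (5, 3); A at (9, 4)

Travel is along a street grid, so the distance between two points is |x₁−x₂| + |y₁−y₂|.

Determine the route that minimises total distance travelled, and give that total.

W - L - G - A - W: 17+19+5+31 = 72
W - L - A - G - W: 17+14+5+36 = 72
W - G - L - A - W: 36+19+14+31 = 100
The minimum is 72.
One optimal route: W → L → G → A → W (or its reverse).

Minimum total distance: 72.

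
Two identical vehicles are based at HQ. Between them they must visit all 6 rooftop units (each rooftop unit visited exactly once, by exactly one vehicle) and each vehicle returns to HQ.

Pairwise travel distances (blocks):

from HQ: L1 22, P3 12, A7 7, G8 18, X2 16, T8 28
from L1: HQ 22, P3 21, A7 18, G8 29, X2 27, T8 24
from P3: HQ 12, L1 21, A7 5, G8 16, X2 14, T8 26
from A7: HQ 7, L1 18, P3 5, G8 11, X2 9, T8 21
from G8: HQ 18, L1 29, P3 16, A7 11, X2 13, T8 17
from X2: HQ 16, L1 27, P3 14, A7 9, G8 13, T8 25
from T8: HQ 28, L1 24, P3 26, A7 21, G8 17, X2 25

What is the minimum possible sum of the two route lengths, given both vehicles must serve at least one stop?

Try each way of splitting the stops between the two vehicles (each non-empty) and, for each split, find the best tour for each vehicle:
  {L1} + {P3, A7, G8, X2, T8}: 44 + 84 = 128
  {P3} + {L1, A7, G8, X2, T8}: 24 + 92 = 116
  {L1, P3} + {A7, G8, X2, T8}: 55 + 74 = 129
  {A7} + {L1, P3, G8, X2, T8}: 14 + 102 = 116
  {L1, A7} + {P3, G8, X2, T8}: 47 + 84 = 131
  {P3, A7} + {L1, G8, X2, T8}: 24 + 92 = 116
  … (31 splits in total)
Best: vehicle 1 HQ → P3 → HQ = 24; vehicle 2 HQ → L1 → T8 → G8 → X2 → A7 → HQ = 92; combined 116.

116 blocks — the smallest possible combined total.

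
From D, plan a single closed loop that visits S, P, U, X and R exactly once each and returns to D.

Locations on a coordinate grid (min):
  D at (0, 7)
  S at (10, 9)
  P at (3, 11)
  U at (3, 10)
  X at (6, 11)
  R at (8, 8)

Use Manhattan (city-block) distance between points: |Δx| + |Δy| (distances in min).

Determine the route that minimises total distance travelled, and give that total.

28 min — the shortest possible round trip.

There are 60 distinct closed tours to check (reversals are equivalent).
D - S - P - U - X - R - D: 12+9+1+4+5+9 = 40
D - S - P - U - R - X - D: 12+9+1+7+5+10 = 44
D - S - P - X - U - R - D: 12+9+3+4+7+9 = 44
D - S - P - X - R - U - D: 12+9+3+5+7+6 = 42
D - S - P - R - U - X - D: 12+9+8+7+4+10 = 50
D - S - P - R - X - U - D: 12+9+8+5+4+6 = 44
D - S - U - P - X - R - D: 12+8+1+3+5+9 = 38
D - S - U - P - R - X - D: 12+8+1+8+5+10 = 44
D - S - U - X - P - R - D: 12+8+4+3+8+9 = 44
D - S - U - X - R - P - D: 12+8+4+5+8+7 = 44
D - S - U - R - P - X - D: 12+8+7+8+3+10 = 48
D - S - U - R - X - P - D: 12+8+7+5+3+7 = 42
D - S - X - P - U - R - D: 12+6+3+1+7+9 = 38
D - S - X - P - R - U - D: 12+6+3+8+7+6 = 42
… (46 more)
D - U - P - X - S - R - D: 6+1+3+6+3+9 = 28  ← best
The minimum is 28.
One optimal route: D → U → P → X → S → R → D (or its reverse).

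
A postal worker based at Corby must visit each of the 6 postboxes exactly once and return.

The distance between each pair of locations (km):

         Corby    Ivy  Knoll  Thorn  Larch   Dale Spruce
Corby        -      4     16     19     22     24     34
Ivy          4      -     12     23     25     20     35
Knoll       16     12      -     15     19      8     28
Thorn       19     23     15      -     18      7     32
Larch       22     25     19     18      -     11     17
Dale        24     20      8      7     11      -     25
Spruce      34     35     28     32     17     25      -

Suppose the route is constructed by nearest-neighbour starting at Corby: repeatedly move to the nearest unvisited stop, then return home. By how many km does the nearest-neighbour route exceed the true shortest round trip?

Corby: Ivy=4, Knoll=16, Thorn=19, Larch=22, Dale=24, Spruce=34 ⇒ Ivy
Ivy: Knoll=12, Dale=20, Thorn=23, Larch=25, Spruce=35 ⇒ Knoll
Knoll: Dale=8, Thorn=15, Larch=19, Spruce=28 ⇒ Dale
Dale: Thorn=7, Larch=11, Spruce=25 ⇒ Thorn
Thorn: Larch=18, Spruce=32 ⇒ Larch
Larch: Spruce=17 ⇒ Spruce
NN route Corby → Ivy → Knoll → Dale → Thorn → Larch → Spruce → Corby costs 100.
Optimal: Corby → Ivy → Knoll → Spruce → Larch → Dale → Thorn → Corby costs 98 (by enumerating all 360 distinct tours).
Excess = 100 − 98 = 2.

2 km longer than the optimal tour.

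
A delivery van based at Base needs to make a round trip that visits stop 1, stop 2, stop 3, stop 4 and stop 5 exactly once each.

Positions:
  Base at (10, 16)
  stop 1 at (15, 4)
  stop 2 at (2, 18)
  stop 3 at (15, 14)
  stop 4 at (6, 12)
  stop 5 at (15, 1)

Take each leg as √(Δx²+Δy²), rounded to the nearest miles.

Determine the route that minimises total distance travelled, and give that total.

Minimum total distance: 47 miles.

There are 60 distinct closed tours to check (reversals are equivalent).
Base-stop 1-stop 2-stop 3-stop 4-stop 5-Base: 13+19+14+9+14+16 = 85
Base-stop 1-stop 2-stop 3-stop 5-stop 4-Base: 13+19+14+13+14+6 = 79
Base-stop 1-stop 2-stop 4-stop 3-stop 5-Base: 13+19+7+9+13+16 = 77
Base-stop 1-stop 2-stop 4-stop 5-stop 3-Base: 13+19+7+14+13+5 = 71
Base-stop 1-stop 2-stop 5-stop 3-stop 4-Base: 13+19+21+13+9+6 = 81
Base-stop 1-stop 2-stop 5-stop 4-stop 3-Base: 13+19+21+14+9+5 = 81
Base-stop 1-stop 3-stop 2-stop 4-stop 5-Base: 13+10+14+7+14+16 = 74
Base-stop 1-stop 3-stop 2-stop 5-stop 4-Base: 13+10+14+21+14+6 = 78
Base-stop 1-stop 3-stop 4-stop 2-stop 5-Base: 13+10+9+7+21+16 = 76
Base-stop 1-stop 3-stop 4-stop 5-stop 2-Base: 13+10+9+14+21+8 = 75
Base-stop 1-stop 3-stop 5-stop 2-stop 4-Base: 13+10+13+21+7+6 = 70
Base-stop 1-stop 3-stop 5-stop 4-stop 2-Base: 13+10+13+14+7+8 = 65
Base-stop 1-stop 4-stop 2-stop 3-stop 5-Base: 13+12+7+14+13+16 = 75
Base-stop 1-stop 4-stop 2-stop 5-stop 3-Base: 13+12+7+21+13+5 = 71
… (46 more)
Base-stop 2-stop 4-stop 5-stop 1-stop 3-Base: 8+7+14+3+10+5 = 47  ← best
The minimum is 47.
One optimal route: Base → stop 2 → stop 4 → stop 5 → stop 1 → stop 3 → Base (or its reverse).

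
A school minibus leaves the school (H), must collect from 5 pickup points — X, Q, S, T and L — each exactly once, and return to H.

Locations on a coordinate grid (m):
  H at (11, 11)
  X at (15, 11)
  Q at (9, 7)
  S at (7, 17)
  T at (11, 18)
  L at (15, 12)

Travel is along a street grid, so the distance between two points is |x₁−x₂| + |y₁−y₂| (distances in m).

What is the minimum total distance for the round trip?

With 5 stops there are 5!/2 = 60 distinct round trips (a route and its reverse cost the same).
H - X - Q - S - T - L - H: 4+10+12+5+10+5 = 46
H - X - Q - S - L - T - H: 4+10+12+13+10+7 = 56
H - X - Q - T - S - L - H: 4+10+13+5+13+5 = 50
H - X - Q - T - L - S - H: 4+10+13+10+13+10 = 60
H - X - Q - L - S - T - H: 4+10+11+13+5+7 = 50
H - X - Q - L - T - S - H: 4+10+11+10+5+10 = 50
H - X - S - Q - T - L - H: 4+14+12+13+10+5 = 58
H - X - S - Q - L - T - H: 4+14+12+11+10+7 = 58
H - X - S - T - Q - L - H: 4+14+5+13+11+5 = 52
H - X - S - T - L - Q - H: 4+14+5+10+11+6 = 50
H - X - S - L - Q - T - H: 4+14+13+11+13+7 = 62
H - X - S - L - T - Q - H: 4+14+13+10+13+6 = 60
H - X - T - Q - S - L - H: 4+11+13+12+13+5 = 58
H - X - T - Q - L - S - H: 4+11+13+11+13+10 = 62
… (46 more)
H - X - L - T - S - Q - H: 4+1+10+5+12+6 = 38  ← best
The minimum is 38.
One optimal route: H → X → L → T → S → Q → H (or its reverse).

Shortest round trip = 38 m.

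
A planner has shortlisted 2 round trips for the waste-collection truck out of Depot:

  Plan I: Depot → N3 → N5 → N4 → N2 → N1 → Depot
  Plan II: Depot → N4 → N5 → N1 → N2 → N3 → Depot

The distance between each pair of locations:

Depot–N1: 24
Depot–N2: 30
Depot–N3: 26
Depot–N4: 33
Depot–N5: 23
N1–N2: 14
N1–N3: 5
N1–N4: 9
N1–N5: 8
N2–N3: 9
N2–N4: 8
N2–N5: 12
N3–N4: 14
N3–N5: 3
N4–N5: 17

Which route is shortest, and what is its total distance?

92 — Plan I is the shortest.

Plan I: 26 + 3 + 17 + 8 + 14 + 24 = 92
Plan II: 33 + 17 + 8 + 14 + 9 + 26 = 107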